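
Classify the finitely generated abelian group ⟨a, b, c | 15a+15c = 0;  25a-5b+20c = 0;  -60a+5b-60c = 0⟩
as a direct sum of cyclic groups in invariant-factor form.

rank_ℚ(R)=3; free=3−3=0
SNF(R) diag = [5, 5, 15] → torsion [5, 5, 15]

Answer: M ≅ ℤ/5 ⊕ ℤ/5 ⊕ ℤ/15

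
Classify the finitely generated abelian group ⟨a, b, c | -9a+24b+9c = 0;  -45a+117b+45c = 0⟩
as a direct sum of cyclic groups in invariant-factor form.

rank_ℚ(R)=2; free=3−2=1
SNF(R) diag = [3, 9] → torsion [3, 9]

Answer: M ≅ ℤ^1 ⊕ ℤ/3 ⊕ ℤ/9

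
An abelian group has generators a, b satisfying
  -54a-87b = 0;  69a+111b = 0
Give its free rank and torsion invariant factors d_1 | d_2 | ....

rank_ℚ(R)=2; free=2−2=0
SNF(R) diag = [3, 3] → torsion [3, 3]

Answer: M ≅ ℤ/3 ⊕ ℤ/3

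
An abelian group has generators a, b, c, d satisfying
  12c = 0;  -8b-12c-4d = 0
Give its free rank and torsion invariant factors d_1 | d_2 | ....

rank_ℚ(R)=2; free=4−2=2
SNF(R) diag = [4, 12] → torsion [4, 12]

Answer: M ≅ ℤ^2 ⊕ ℤ/4 ⊕ ℤ/12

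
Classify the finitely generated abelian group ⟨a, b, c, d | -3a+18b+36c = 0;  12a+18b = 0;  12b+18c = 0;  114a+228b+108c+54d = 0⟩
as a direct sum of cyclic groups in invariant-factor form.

rank_ℚ(R)=4; free=4−4=0
SNF(R) diag = [3, 6, 18, 54] → torsion [3, 6, 18, 54]

Answer: M ≅ ℤ/3 ⊕ ℤ/6 ⊕ ℤ/18 ⊕ ℤ/54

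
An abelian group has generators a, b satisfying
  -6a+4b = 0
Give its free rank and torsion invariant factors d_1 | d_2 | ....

Answer: M ≅ ℤ^1 ⊕ ℤ/2

Derivation:
rank_ℚ(R)=1; free=2−1=1
SNF(R) diag = [2] → torsion [2]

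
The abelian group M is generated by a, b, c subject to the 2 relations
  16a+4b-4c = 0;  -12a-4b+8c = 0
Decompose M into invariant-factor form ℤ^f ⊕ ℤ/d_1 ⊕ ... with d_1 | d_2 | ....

rank_ℚ(R)=2; free=3−2=1
SNF(R) diag = [4, 4] → torsion [4, 4]

Answer: M ≅ ℤ^1 ⊕ ℤ/4 ⊕ ℤ/4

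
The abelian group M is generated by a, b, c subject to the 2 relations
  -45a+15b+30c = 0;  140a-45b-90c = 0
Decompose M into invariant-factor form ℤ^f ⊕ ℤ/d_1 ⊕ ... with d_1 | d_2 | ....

Answer: M ≅ ℤ^1 ⊕ ℤ/5 ⊕ ℤ/15

Derivation:
rank_ℚ(R)=2; free=3−2=1
SNF(R) diag = [5, 15] → torsion [5, 15]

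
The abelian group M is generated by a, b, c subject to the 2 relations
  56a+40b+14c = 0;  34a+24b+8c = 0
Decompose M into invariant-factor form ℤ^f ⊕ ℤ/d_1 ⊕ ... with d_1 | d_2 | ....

rank_ℚ(R)=2; free=3−2=1
SNF(R) diag = [2, 2] → torsion [2, 2]

Answer: M ≅ ℤ^1 ⊕ ℤ/2 ⊕ ℤ/2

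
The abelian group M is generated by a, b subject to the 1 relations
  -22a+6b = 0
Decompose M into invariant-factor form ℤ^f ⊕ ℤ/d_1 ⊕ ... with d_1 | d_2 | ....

rank_ℚ(R)=1; free=2−1=1
SNF(R) diag = [2] → torsion [2]

Answer: M ≅ ℤ^1 ⊕ ℤ/2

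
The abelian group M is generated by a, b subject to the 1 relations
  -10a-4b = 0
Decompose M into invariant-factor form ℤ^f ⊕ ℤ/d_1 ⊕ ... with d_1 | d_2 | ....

Answer: M ≅ ℤ^1 ⊕ ℤ/2

Derivation:
rank_ℚ(R)=1; free=2−1=1
SNF(R) diag = [2] → torsion [2]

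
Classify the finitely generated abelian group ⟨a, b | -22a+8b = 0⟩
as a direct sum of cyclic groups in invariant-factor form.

Answer: M ≅ ℤ^1 ⊕ ℤ/2

Derivation:
rank_ℚ(R)=1; free=2−1=1
SNF(R) diag = [2] → torsion [2]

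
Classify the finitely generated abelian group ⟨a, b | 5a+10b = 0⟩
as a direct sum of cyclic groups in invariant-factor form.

rank_ℚ(R)=1; free=2−1=1
SNF(R) diag = [5] → torsion [5]

Answer: M ≅ ℤ^1 ⊕ ℤ/5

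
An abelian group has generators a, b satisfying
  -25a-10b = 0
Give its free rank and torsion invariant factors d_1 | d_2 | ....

rank_ℚ(R)=1; free=2−1=1
SNF(R) diag = [5] → torsion [5]

Answer: M ≅ ℤ^1 ⊕ ℤ/5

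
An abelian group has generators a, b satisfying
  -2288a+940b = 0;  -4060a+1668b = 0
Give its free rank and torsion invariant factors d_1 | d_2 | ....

rank_ℚ(R)=2; free=2−2=0
SNF(R) diag = [4, 4] → torsion [4, 4]

Answer: M ≅ ℤ/4 ⊕ ℤ/4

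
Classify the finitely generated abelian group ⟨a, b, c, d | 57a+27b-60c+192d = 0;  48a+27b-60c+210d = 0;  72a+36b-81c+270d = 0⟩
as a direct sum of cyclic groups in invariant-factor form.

Answer: M ≅ ℤ^1 ⊕ ℤ/3 ⊕ ℤ/9 ⊕ ℤ/9

Derivation:
rank_ℚ(R)=3; free=4−3=1
SNF(R) diag = [3, 9, 9] → torsion [3, 9, 9]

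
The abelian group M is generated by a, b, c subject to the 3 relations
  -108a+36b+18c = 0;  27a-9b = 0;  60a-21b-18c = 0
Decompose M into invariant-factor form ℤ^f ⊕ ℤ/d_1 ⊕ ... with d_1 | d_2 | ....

rank_ℚ(R)=3; free=3−3=0
SNF(R) diag = [3, 9, 18] → torsion [3, 9, 18]

Answer: M ≅ ℤ/3 ⊕ ℤ/9 ⊕ ℤ/18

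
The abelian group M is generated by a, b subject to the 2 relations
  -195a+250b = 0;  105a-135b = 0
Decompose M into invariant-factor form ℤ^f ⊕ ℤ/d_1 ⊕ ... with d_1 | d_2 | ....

rank_ℚ(R)=2; free=2−2=0
SNF(R) diag = [5, 15] → torsion [5, 15]

Answer: M ≅ ℤ/5 ⊕ ℤ/15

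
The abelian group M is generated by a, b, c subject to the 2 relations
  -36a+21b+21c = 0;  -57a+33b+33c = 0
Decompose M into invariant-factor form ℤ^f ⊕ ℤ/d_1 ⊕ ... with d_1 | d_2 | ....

Answer: M ≅ ℤ^1 ⊕ ℤ/3 ⊕ ℤ/3

Derivation:
rank_ℚ(R)=2; free=3−2=1
SNF(R) diag = [3, 3] → torsion [3, 3]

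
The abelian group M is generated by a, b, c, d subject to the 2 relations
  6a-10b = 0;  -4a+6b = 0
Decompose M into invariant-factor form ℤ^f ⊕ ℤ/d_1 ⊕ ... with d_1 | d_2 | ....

rank_ℚ(R)=2; free=4−2=2
SNF(R) diag = [2, 2] → torsion [2, 2]

Answer: M ≅ ℤ^2 ⊕ ℤ/2 ⊕ ℤ/2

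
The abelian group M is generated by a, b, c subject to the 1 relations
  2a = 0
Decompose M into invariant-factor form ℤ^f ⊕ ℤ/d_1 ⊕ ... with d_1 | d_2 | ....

Answer: M ≅ ℤ^2 ⊕ ℤ/2

Derivation:
rank_ℚ(R)=1; free=3−1=2
SNF(R) diag = [2] → torsion [2]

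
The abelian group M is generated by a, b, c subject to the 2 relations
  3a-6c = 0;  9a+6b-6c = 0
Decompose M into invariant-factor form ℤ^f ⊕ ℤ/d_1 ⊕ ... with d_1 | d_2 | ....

rank_ℚ(R)=2; free=3−2=1
SNF(R) diag = [3, 6] → torsion [3, 6]

Answer: M ≅ ℤ^1 ⊕ ℤ/3 ⊕ ℤ/6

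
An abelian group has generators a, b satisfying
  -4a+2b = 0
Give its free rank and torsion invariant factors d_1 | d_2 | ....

rank_ℚ(R)=1; free=2−1=1
SNF(R) diag = [2] → torsion [2]

Answer: M ≅ ℤ^1 ⊕ ℤ/2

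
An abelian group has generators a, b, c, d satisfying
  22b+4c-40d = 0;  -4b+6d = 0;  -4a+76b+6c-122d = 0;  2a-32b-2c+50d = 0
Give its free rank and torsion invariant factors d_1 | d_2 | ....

rank_ℚ(R)=4; free=4−4=0
SNF(R) diag = [2, 2, 2, 2] → torsion [2, 2, 2, 2]

Answer: M ≅ ℤ/2 ⊕ ℤ/2 ⊕ ℤ/2 ⊕ ℤ/2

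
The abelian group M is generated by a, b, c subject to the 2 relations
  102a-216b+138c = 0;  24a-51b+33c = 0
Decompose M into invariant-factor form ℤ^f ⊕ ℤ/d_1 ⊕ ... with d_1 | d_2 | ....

Answer: M ≅ ℤ^1 ⊕ ℤ/3 ⊕ ℤ/6

Derivation:
rank_ℚ(R)=2; free=3−2=1
SNF(R) diag = [3, 6] → torsion [3, 6]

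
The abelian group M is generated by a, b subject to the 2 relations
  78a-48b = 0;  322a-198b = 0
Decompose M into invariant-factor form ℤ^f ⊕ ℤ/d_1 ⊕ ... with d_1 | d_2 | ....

rank_ℚ(R)=2; free=2−2=0
SNF(R) diag = [2, 6] → torsion [2, 6]

Answer: M ≅ ℤ/2 ⊕ ℤ/6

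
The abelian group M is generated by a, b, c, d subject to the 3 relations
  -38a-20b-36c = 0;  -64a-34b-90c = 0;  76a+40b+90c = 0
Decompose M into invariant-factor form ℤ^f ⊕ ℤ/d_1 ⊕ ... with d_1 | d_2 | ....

rank_ℚ(R)=3; free=4−3=1
SNF(R) diag = [2, 6, 18] → torsion [2, 6, 18]

Answer: M ≅ ℤ^1 ⊕ ℤ/2 ⊕ ℤ/6 ⊕ ℤ/18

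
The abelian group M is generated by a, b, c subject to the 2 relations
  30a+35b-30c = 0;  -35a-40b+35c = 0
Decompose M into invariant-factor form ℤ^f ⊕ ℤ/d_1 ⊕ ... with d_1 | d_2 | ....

Answer: M ≅ ℤ^1 ⊕ ℤ/5 ⊕ ℤ/5

Derivation:
rank_ℚ(R)=2; free=3−2=1
SNF(R) diag = [5, 5] → torsion [5, 5]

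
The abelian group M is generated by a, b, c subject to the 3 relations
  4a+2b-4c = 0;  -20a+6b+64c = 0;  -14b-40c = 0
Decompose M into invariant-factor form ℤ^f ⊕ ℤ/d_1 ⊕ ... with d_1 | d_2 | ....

Answer: M ≅ ℤ/2 ⊕ ℤ/4 ⊕ ℤ/12

Derivation:
rank_ℚ(R)=3; free=3−3=0
SNF(R) diag = [2, 4, 12] → torsion [2, 4, 12]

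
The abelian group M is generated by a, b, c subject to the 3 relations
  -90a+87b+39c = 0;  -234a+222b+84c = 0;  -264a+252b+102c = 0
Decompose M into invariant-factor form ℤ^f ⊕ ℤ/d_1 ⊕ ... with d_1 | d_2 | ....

Answer: M ≅ ℤ/3 ⊕ ℤ/6 ⊕ ℤ/18

Derivation:
rank_ℚ(R)=3; free=3−3=0
SNF(R) diag = [3, 6, 18] → torsion [3, 6, 18]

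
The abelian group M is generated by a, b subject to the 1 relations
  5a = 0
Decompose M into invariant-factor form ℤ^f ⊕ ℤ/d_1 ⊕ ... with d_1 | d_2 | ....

Answer: M ≅ ℤ^1 ⊕ ℤ/5

Derivation:
rank_ℚ(R)=1; free=2−1=1
SNF(R) diag = [5] → torsion [5]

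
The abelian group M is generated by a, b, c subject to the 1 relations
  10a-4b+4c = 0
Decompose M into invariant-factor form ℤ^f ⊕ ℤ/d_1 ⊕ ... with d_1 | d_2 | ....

Answer: M ≅ ℤ^2 ⊕ ℤ/2

Derivation:
rank_ℚ(R)=1; free=3−1=2
SNF(R) diag = [2] → torsion [2]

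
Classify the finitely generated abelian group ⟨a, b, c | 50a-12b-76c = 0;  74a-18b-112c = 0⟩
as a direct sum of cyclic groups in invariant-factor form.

rank_ℚ(R)=2; free=3−2=1
SNF(R) diag = [2, 6] → torsion [2, 6]

Answer: M ≅ ℤ^1 ⊕ ℤ/2 ⊕ ℤ/6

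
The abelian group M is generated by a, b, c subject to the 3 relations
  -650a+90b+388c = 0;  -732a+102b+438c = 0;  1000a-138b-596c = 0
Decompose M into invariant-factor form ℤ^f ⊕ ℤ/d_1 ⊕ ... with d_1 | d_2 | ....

Answer: M ≅ ℤ/2 ⊕ ℤ/6 ⊕ ℤ/6

Derivation:
rank_ℚ(R)=3; free=3−3=0
SNF(R) diag = [2, 6, 6] → torsion [2, 6, 6]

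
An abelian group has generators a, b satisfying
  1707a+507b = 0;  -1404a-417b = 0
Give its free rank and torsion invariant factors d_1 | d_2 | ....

Answer: M ≅ ℤ/3 ⊕ ℤ/3

Derivation:
rank_ℚ(R)=2; free=2−2=0
SNF(R) diag = [3, 3] → torsion [3, 3]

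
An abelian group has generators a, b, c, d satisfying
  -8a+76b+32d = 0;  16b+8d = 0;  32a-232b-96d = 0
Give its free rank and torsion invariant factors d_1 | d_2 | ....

rank_ℚ(R)=3; free=4−3=1
SNF(R) diag = [4, 8, 16] → torsion [4, 8, 16]

Answer: M ≅ ℤ^1 ⊕ ℤ/4 ⊕ ℤ/8 ⊕ ℤ/16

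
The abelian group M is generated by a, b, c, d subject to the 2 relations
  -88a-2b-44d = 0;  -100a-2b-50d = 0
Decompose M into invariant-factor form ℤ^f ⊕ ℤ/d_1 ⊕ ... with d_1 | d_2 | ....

Answer: M ≅ ℤ^2 ⊕ ℤ/2 ⊕ ℤ/6

Derivation:
rank_ℚ(R)=2; free=4−2=2
SNF(R) diag = [2, 6] → torsion [2, 6]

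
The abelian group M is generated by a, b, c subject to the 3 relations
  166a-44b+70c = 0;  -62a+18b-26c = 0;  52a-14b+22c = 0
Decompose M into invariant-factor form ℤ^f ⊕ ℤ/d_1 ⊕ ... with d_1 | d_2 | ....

Answer: M ≅ ℤ/2 ⊕ ℤ/2 ⊕ ℤ/6

Derivation:
rank_ℚ(R)=3; free=3−3=0
SNF(R) diag = [2, 2, 6] → torsion [2, 2, 6]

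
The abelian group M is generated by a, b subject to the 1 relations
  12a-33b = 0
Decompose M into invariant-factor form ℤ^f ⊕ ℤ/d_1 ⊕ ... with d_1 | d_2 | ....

Answer: M ≅ ℤ^1 ⊕ ℤ/3

Derivation:
rank_ℚ(R)=1; free=2−1=1
SNF(R) diag = [3] → torsion [3]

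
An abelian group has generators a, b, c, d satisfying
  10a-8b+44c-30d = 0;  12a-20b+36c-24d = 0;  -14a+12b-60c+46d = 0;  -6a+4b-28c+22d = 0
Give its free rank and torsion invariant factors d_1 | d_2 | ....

Answer: M ≅ ℤ/2 ⊕ ℤ/4 ⊕ ℤ/4 ⊕ ℤ/8

Derivation:
rank_ℚ(R)=4; free=4−4=0
SNF(R) diag = [2, 4, 4, 8] → torsion [2, 4, 4, 8]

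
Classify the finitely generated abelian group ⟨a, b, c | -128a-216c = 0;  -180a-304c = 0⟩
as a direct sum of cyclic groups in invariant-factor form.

Answer: M ≅ ℤ^1 ⊕ ℤ/4 ⊕ ℤ/8

Derivation:
rank_ℚ(R)=2; free=3−2=1
SNF(R) diag = [4, 8] → torsion [4, 8]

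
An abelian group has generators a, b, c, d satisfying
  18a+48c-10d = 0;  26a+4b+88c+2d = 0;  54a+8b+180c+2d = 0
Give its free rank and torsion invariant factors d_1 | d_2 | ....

rank_ℚ(R)=3; free=4−3=1
SNF(R) diag = [2, 4, 4] → torsion [2, 4, 4]

Answer: M ≅ ℤ^1 ⊕ ℤ/2 ⊕ ℤ/4 ⊕ ℤ/4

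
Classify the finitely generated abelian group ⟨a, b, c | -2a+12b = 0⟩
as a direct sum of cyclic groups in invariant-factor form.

rank_ℚ(R)=1; free=3−1=2
SNF(R) diag = [2] → torsion [2]

Answer: M ≅ ℤ^2 ⊕ ℤ/2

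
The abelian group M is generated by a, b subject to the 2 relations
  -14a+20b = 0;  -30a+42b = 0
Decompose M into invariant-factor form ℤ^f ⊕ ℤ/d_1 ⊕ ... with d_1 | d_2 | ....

rank_ℚ(R)=2; free=2−2=0
SNF(R) diag = [2, 6] → torsion [2, 6]

Answer: M ≅ ℤ/2 ⊕ ℤ/6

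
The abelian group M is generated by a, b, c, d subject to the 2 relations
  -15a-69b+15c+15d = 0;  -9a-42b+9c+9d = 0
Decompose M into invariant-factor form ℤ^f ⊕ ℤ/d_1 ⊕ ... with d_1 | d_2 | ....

rank_ℚ(R)=2; free=4−2=2
SNF(R) diag = [3, 3] → torsion [3, 3]

Answer: M ≅ ℤ^2 ⊕ ℤ/3 ⊕ ℤ/3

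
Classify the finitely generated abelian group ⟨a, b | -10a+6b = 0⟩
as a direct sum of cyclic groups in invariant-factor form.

Answer: M ≅ ℤ^1 ⊕ ℤ/2

Derivation:
rank_ℚ(R)=1; free=2−1=1
SNF(R) diag = [2] → torsion [2]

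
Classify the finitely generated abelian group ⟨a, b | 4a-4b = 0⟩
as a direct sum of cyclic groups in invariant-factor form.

Answer: M ≅ ℤ^1 ⊕ ℤ/4

Derivation:
rank_ℚ(R)=1; free=2−1=1
SNF(R) diag = [4] → torsion [4]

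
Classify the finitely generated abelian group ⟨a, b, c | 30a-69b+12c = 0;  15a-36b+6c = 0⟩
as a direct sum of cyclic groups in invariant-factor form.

rank_ℚ(R)=2; free=3−2=1
SNF(R) diag = [3, 3] → torsion [3, 3]

Answer: M ≅ ℤ^1 ⊕ ℤ/3 ⊕ ℤ/3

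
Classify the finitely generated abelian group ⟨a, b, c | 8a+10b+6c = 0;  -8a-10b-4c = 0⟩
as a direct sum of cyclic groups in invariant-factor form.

rank_ℚ(R)=2; free=3−2=1
SNF(R) diag = [2, 2] → torsion [2, 2]

Answer: M ≅ ℤ^1 ⊕ ℤ/2 ⊕ ℤ/2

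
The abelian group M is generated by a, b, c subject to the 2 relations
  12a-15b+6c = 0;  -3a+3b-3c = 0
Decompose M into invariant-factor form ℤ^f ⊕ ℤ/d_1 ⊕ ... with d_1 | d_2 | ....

rank_ℚ(R)=2; free=3−2=1
SNF(R) diag = [3, 3] → torsion [3, 3]

Answer: M ≅ ℤ^1 ⊕ ℤ/3 ⊕ ℤ/3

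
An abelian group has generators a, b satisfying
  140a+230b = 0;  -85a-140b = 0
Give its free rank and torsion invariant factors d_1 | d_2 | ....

rank_ℚ(R)=2; free=2−2=0
SNF(R) diag = [5, 10] → torsion [5, 10]

Answer: M ≅ ℤ/5 ⊕ ℤ/10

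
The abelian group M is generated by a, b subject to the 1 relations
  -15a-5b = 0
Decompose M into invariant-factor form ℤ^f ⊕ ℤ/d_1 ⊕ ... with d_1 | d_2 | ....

rank_ℚ(R)=1; free=2−1=1
SNF(R) diag = [5] → torsion [5]

Answer: M ≅ ℤ^1 ⊕ ℤ/5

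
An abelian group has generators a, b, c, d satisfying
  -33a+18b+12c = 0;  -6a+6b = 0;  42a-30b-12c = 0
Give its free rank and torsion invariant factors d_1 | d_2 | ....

Answer: M ≅ ℤ^1 ⊕ ℤ/3 ⊕ ℤ/6 ⊕ ℤ/12

Derivation:
rank_ℚ(R)=3; free=4−3=1
SNF(R) diag = [3, 6, 12] → torsion [3, 6, 12]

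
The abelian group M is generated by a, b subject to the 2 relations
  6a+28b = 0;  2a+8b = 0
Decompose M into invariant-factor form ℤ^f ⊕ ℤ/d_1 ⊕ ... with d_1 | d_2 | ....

Answer: M ≅ ℤ/2 ⊕ ℤ/4

Derivation:
rank_ℚ(R)=2; free=2−2=0
SNF(R) diag = [2, 4] → torsion [2, 4]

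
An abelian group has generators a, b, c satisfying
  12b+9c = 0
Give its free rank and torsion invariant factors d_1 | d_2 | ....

Answer: M ≅ ℤ^2 ⊕ ℤ/3

Derivation:
rank_ℚ(R)=1; free=3−1=2
SNF(R) diag = [3] → torsion [3]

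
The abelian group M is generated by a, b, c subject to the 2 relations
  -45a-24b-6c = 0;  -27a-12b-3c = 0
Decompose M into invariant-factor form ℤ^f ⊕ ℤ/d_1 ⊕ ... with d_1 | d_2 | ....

Answer: M ≅ ℤ^1 ⊕ ℤ/3 ⊕ ℤ/9

Derivation:
rank_ℚ(R)=2; free=3−2=1
SNF(R) diag = [3, 9] → torsion [3, 9]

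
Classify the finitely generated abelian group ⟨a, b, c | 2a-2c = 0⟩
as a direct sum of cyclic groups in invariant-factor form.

rank_ℚ(R)=1; free=3−1=2
SNF(R) diag = [2] → torsion [2]

Answer: M ≅ ℤ^2 ⊕ ℤ/2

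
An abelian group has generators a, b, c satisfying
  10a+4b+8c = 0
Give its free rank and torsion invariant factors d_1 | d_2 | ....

Answer: M ≅ ℤ^2 ⊕ ℤ/2

Derivation:
rank_ℚ(R)=1; free=3−1=2
SNF(R) diag = [2] → torsion [2]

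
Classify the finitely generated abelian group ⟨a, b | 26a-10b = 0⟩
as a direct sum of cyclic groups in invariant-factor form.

Answer: M ≅ ℤ^1 ⊕ ℤ/2

Derivation:
rank_ℚ(R)=1; free=2−1=1
SNF(R) diag = [2] → torsion [2]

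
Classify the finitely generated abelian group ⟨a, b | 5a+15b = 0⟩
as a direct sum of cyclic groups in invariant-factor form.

rank_ℚ(R)=1; free=2−1=1
SNF(R) diag = [5] → torsion [5]

Answer: M ≅ ℤ^1 ⊕ ℤ/5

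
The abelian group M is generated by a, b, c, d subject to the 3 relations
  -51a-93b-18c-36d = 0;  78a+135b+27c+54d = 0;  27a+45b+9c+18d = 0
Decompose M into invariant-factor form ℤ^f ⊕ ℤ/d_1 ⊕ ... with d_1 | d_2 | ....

Answer: M ≅ ℤ^1 ⊕ ℤ/3 ⊕ ℤ/3 ⊕ ℤ/9

Derivation:
rank_ℚ(R)=3; free=4−3=1
SNF(R) diag = [3, 3, 9] → torsion [3, 3, 9]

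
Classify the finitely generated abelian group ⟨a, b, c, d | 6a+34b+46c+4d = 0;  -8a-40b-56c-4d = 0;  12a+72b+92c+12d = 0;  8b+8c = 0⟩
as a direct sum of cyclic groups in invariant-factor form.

rank_ℚ(R)=4; free=4−4=0
SNF(R) diag = [2, 4, 4, 8] → torsion [2, 4, 4, 8]

Answer: M ≅ ℤ/2 ⊕ ℤ/4 ⊕ ℤ/4 ⊕ ℤ/8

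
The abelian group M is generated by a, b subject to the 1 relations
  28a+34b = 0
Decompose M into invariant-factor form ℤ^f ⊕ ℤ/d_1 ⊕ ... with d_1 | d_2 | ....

rank_ℚ(R)=1; free=2−1=1
SNF(R) diag = [2] → torsion [2]

Answer: M ≅ ℤ^1 ⊕ ℤ/2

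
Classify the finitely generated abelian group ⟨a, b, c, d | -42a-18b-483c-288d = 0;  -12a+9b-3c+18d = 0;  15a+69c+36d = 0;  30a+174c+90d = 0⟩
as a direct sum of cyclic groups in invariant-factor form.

rank_ℚ(R)=4; free=4−4=0
SNF(R) diag = [3, 9, 9, 18] → torsion [3, 9, 9, 18]

Answer: M ≅ ℤ/3 ⊕ ℤ/9 ⊕ ℤ/9 ⊕ ℤ/18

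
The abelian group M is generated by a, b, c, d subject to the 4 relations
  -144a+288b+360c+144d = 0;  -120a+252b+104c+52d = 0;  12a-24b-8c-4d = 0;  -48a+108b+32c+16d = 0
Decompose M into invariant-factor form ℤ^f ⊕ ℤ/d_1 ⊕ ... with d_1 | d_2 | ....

Answer: M ≅ ℤ/4 ⊕ ℤ/12 ⊕ ℤ/36 ⊕ ℤ/72

Derivation:
rank_ℚ(R)=4; free=4−4=0
SNF(R) diag = [4, 12, 36, 72] → torsion [4, 12, 36, 72]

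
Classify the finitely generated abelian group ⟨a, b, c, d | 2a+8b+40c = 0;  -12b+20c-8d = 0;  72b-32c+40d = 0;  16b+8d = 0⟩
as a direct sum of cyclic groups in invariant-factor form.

Answer: M ≅ ℤ/2 ⊕ ℤ/4 ⊕ ℤ/8 ⊕ ℤ/8

Derivation:
rank_ℚ(R)=4; free=4−4=0
SNF(R) diag = [2, 4, 8, 8] → torsion [2, 4, 8, 8]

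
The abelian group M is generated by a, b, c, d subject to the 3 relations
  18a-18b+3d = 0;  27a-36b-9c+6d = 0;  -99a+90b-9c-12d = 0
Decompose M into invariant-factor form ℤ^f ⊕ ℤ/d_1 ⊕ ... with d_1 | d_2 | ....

rank_ℚ(R)=3; free=4−3=1
SNF(R) diag = [3, 9, 18] → torsion [3, 9, 18]

Answer: M ≅ ℤ^1 ⊕ ℤ/3 ⊕ ℤ/9 ⊕ ℤ/18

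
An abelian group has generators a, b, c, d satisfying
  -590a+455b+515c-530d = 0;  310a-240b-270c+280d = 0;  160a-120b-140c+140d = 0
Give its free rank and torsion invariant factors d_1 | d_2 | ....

rank_ℚ(R)=3; free=4−3=1
SNF(R) diag = [5, 10, 20] → torsion [5, 10, 20]

Answer: M ≅ ℤ^1 ⊕ ℤ/5 ⊕ ℤ/10 ⊕ ℤ/20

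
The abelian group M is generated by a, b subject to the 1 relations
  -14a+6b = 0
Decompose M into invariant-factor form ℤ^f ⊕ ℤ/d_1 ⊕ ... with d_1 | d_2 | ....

Answer: M ≅ ℤ^1 ⊕ ℤ/2

Derivation:
rank_ℚ(R)=1; free=2−1=1
SNF(R) diag = [2] → torsion [2]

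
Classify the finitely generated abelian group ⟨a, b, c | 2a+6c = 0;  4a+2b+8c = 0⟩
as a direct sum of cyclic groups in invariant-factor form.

rank_ℚ(R)=2; free=3−2=1
SNF(R) diag = [2, 2] → torsion [2, 2]

Answer: M ≅ ℤ^1 ⊕ ℤ/2 ⊕ ℤ/2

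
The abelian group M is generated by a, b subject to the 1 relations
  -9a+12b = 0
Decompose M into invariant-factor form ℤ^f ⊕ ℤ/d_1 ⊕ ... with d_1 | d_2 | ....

Answer: M ≅ ℤ^1 ⊕ ℤ/3

Derivation:
rank_ℚ(R)=1; free=2−1=1
SNF(R) diag = [3] → torsion [3]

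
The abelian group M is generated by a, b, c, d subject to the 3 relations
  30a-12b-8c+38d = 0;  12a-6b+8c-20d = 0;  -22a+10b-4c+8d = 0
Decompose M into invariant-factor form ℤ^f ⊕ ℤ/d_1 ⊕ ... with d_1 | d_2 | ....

rank_ℚ(R)=3; free=4−3=1
SNF(R) diag = [2, 2, 6] → torsion [2, 2, 6]

Answer: M ≅ ℤ^1 ⊕ ℤ/2 ⊕ ℤ/2 ⊕ ℤ/6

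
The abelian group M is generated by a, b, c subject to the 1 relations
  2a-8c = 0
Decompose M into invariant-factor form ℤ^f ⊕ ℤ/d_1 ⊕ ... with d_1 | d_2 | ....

rank_ℚ(R)=1; free=3−1=2
SNF(R) diag = [2] → torsion [2]

Answer: M ≅ ℤ^2 ⊕ ℤ/2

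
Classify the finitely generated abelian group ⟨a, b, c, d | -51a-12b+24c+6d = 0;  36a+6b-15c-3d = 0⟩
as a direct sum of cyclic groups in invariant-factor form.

rank_ℚ(R)=2; free=4−2=2
SNF(R) diag = [3, 3] → torsion [3, 3]

Answer: M ≅ ℤ^2 ⊕ ℤ/3 ⊕ ℤ/3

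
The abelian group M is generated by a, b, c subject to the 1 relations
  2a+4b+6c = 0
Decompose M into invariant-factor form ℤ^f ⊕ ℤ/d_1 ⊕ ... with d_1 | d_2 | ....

Answer: M ≅ ℤ^2 ⊕ ℤ/2

Derivation:
rank_ℚ(R)=1; free=3−1=2
SNF(R) diag = [2] → torsion [2]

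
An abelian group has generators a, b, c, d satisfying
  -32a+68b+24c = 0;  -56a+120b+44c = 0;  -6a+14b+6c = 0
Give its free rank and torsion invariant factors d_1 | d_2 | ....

rank_ℚ(R)=3; free=4−3=1
SNF(R) diag = [2, 4, 4] → torsion [2, 4, 4]

Answer: M ≅ ℤ^1 ⊕ ℤ/2 ⊕ ℤ/4 ⊕ ℤ/4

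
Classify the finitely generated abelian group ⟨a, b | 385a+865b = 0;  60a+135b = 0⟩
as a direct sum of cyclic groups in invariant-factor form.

rank_ℚ(R)=2; free=2−2=0
SNF(R) diag = [5, 15] → torsion [5, 15]

Answer: M ≅ ℤ/5 ⊕ ℤ/15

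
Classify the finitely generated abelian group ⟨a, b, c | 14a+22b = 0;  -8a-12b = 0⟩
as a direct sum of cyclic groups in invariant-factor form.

Answer: M ≅ ℤ^1 ⊕ ℤ/2 ⊕ ℤ/4

Derivation:
rank_ℚ(R)=2; free=3−2=1
SNF(R) diag = [2, 4] → torsion [2, 4]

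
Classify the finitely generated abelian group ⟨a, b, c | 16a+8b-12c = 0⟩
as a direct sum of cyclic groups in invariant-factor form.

Answer: M ≅ ℤ^2 ⊕ ℤ/4

Derivation:
rank_ℚ(R)=1; free=3−1=2
SNF(R) diag = [4] → torsion [4]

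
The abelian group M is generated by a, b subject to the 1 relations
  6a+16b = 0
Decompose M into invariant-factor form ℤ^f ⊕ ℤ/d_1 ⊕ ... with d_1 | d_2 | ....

rank_ℚ(R)=1; free=2−1=1
SNF(R) diag = [2] → torsion [2]

Answer: M ≅ ℤ^1 ⊕ ℤ/2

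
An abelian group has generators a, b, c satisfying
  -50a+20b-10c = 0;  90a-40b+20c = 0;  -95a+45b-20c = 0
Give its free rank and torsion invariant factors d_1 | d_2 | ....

Answer: M ≅ ℤ/5 ⊕ ℤ/10 ⊕ ℤ/10

Derivation:
rank_ℚ(R)=3; free=3−3=0
SNF(R) diag = [5, 10, 10] → torsion [5, 10, 10]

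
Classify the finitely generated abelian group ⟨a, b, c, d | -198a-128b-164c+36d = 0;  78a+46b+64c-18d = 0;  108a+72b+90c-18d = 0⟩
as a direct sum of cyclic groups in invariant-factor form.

rank_ℚ(R)=3; free=4−3=1
SNF(R) diag = [2, 6, 18] → torsion [2, 6, 18]

Answer: M ≅ ℤ^1 ⊕ ℤ/2 ⊕ ℤ/6 ⊕ ℤ/18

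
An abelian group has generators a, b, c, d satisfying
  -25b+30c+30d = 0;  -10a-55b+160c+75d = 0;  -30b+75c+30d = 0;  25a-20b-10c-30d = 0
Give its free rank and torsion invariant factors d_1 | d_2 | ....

Answer: M ≅ ℤ/5 ⊕ ℤ/5 ⊕ ℤ/15 ⊕ ℤ/15

Derivation:
rank_ℚ(R)=4; free=4−4=0
SNF(R) diag = [5, 5, 15, 15] → torsion [5, 5, 15, 15]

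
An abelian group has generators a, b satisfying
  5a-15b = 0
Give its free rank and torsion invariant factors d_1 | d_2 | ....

rank_ℚ(R)=1; free=2−1=1
SNF(R) diag = [5] → torsion [5]

Answer: M ≅ ℤ^1 ⊕ ℤ/5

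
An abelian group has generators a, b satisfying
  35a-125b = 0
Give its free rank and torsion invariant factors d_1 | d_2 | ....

rank_ℚ(R)=1; free=2−1=1
SNF(R) diag = [5] → torsion [5]

Answer: M ≅ ℤ^1 ⊕ ℤ/5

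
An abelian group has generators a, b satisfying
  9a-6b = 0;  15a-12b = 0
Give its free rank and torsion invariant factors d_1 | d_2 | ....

Answer: M ≅ ℤ/3 ⊕ ℤ/6

Derivation:
rank_ℚ(R)=2; free=2−2=0
SNF(R) diag = [3, 6] → torsion [3, 6]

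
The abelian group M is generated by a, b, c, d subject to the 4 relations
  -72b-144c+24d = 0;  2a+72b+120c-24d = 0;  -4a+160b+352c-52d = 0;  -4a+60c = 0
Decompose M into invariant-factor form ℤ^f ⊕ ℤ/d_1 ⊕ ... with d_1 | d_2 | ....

rank_ℚ(R)=4; free=4−4=0
SNF(R) diag = [2, 4, 12, 24] → torsion [2, 4, 12, 24]

Answer: M ≅ ℤ/2 ⊕ ℤ/4 ⊕ ℤ/12 ⊕ ℤ/24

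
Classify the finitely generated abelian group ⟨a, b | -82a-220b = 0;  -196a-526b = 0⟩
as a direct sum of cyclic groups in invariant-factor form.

rank_ℚ(R)=2; free=2−2=0
SNF(R) diag = [2, 6] → torsion [2, 6]

Answer: M ≅ ℤ/2 ⊕ ℤ/6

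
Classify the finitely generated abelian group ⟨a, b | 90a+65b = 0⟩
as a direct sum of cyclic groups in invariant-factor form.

rank_ℚ(R)=1; free=2−1=1
SNF(R) diag = [5] → torsion [5]

Answer: M ≅ ℤ^1 ⊕ ℤ/5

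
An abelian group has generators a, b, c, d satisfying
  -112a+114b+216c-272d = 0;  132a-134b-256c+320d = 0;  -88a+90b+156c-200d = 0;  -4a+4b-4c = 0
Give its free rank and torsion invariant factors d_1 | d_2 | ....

Answer: M ≅ ℤ/2 ⊕ ℤ/4 ⊕ ℤ/12 ⊕ ℤ/24

Derivation:
rank_ℚ(R)=4; free=4−4=0
SNF(R) diag = [2, 4, 12, 24] → torsion [2, 4, 12, 24]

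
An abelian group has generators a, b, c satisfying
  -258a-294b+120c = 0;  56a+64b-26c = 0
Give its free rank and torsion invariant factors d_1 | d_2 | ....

rank_ℚ(R)=2; free=3−2=1
SNF(R) diag = [2, 6] → torsion [2, 6]

Answer: M ≅ ℤ^1 ⊕ ℤ/2 ⊕ ℤ/6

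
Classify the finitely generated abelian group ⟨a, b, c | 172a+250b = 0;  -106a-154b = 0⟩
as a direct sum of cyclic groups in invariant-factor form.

rank_ℚ(R)=2; free=3−2=1
SNF(R) diag = [2, 6] → torsion [2, 6]

Answer: M ≅ ℤ^1 ⊕ ℤ/2 ⊕ ℤ/6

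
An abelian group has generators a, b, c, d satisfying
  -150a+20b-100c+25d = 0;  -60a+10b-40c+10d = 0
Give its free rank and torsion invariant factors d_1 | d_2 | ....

Answer: M ≅ ℤ^2 ⊕ ℤ/5 ⊕ ℤ/10

Derivation:
rank_ℚ(R)=2; free=4−2=2
SNF(R) diag = [5, 10] → torsion [5, 10]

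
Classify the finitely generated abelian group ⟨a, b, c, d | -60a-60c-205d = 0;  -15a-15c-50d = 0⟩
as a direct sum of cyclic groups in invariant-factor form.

rank_ℚ(R)=2; free=4−2=2
SNF(R) diag = [5, 15] → torsion [5, 15]

Answer: M ≅ ℤ^2 ⊕ ℤ/5 ⊕ ℤ/15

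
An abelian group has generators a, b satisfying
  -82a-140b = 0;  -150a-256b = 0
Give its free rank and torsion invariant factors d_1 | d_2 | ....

rank_ℚ(R)=2; free=2−2=0
SNF(R) diag = [2, 4] → torsion [2, 4]

Answer: M ≅ ℤ/2 ⊕ ℤ/4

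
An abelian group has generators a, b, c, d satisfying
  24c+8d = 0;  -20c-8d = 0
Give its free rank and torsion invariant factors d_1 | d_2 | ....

rank_ℚ(R)=2; free=4−2=2
SNF(R) diag = [4, 8] → torsion [4, 8]

Answer: M ≅ ℤ^2 ⊕ ℤ/4 ⊕ ℤ/8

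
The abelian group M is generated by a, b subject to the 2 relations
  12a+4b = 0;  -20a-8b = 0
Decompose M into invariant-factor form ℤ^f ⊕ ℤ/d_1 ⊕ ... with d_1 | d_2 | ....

Answer: M ≅ ℤ/4 ⊕ ℤ/4

Derivation:
rank_ℚ(R)=2; free=2−2=0
SNF(R) diag = [4, 4] → torsion [4, 4]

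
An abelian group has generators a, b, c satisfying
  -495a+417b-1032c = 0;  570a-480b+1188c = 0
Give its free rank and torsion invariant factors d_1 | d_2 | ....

rank_ℚ(R)=2; free=3−2=1
SNF(R) diag = [3, 6] → torsion [3, 6]

Answer: M ≅ ℤ^1 ⊕ ℤ/3 ⊕ ℤ/6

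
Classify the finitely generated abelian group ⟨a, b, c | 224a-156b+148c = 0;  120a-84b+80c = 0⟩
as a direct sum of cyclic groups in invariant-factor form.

rank_ℚ(R)=2; free=3−2=1
SNF(R) diag = [4, 4] → torsion [4, 4]

Answer: M ≅ ℤ^1 ⊕ ℤ/4 ⊕ ℤ/4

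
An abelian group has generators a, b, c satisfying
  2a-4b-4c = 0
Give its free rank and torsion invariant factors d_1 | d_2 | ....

Answer: M ≅ ℤ^2 ⊕ ℤ/2

Derivation:
rank_ℚ(R)=1; free=3−1=2
SNF(R) diag = [2] → torsion [2]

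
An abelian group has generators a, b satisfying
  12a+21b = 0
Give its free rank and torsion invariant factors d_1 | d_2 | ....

Answer: M ≅ ℤ^1 ⊕ ℤ/3

Derivation:
rank_ℚ(R)=1; free=2−1=1
SNF(R) diag = [3] → torsion [3]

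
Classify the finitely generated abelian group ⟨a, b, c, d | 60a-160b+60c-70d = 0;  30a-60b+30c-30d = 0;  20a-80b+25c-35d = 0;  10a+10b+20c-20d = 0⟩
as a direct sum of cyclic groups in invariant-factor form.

rank_ℚ(R)=4; free=4−4=0
SNF(R) diag = [5, 10, 30, 30] → torsion [5, 10, 30, 30]

Answer: M ≅ ℤ/5 ⊕ ℤ/10 ⊕ ℤ/30 ⊕ ℤ/30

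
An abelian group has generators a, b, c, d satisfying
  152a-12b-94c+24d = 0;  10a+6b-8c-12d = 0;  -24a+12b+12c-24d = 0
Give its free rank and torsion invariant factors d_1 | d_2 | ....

rank_ℚ(R)=3; free=4−3=1
SNF(R) diag = [2, 6, 12] → torsion [2, 6, 12]

Answer: M ≅ ℤ^1 ⊕ ℤ/2 ⊕ ℤ/6 ⊕ ℤ/12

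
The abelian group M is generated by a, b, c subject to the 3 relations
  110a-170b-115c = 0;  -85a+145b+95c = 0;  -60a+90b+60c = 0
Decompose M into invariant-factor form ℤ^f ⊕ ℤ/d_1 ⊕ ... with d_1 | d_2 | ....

rank_ℚ(R)=3; free=3−3=0
SNF(R) diag = [5, 15, 30] → torsion [5, 15, 30]

Answer: M ≅ ℤ/5 ⊕ ℤ/15 ⊕ ℤ/30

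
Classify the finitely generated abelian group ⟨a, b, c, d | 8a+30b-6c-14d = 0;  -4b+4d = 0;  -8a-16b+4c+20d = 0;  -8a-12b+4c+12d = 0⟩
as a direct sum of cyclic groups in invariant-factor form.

rank_ℚ(R)=4; free=4−4=0
SNF(R) diag = [2, 4, 4, 8] → torsion [2, 4, 4, 8]

Answer: M ≅ ℤ/2 ⊕ ℤ/4 ⊕ ℤ/4 ⊕ ℤ/8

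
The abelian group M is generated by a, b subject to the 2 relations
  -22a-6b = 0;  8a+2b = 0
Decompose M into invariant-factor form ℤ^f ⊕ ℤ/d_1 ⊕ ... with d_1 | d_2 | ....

Answer: M ≅ ℤ/2 ⊕ ℤ/2

Derivation:
rank_ℚ(R)=2; free=2−2=0
SNF(R) diag = [2, 2] → torsion [2, 2]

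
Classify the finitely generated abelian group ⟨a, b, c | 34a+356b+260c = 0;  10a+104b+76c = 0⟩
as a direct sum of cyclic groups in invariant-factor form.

rank_ℚ(R)=2; free=3−2=1
SNF(R) diag = [2, 4] → torsion [2, 4]

Answer: M ≅ ℤ^1 ⊕ ℤ/2 ⊕ ℤ/4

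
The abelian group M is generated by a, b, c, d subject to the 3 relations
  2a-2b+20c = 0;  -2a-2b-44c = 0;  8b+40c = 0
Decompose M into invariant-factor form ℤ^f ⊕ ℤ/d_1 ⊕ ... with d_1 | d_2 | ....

rank_ℚ(R)=3; free=4−3=1
SNF(R) diag = [2, 4, 8] → torsion [2, 4, 8]

Answer: M ≅ ℤ^1 ⊕ ℤ/2 ⊕ ℤ/4 ⊕ ℤ/8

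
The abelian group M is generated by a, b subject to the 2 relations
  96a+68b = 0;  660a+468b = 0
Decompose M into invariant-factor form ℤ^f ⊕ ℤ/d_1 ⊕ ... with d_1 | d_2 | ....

rank_ℚ(R)=2; free=2−2=0
SNF(R) diag = [4, 12] → torsion [4, 12]

Answer: M ≅ ℤ/4 ⊕ ℤ/12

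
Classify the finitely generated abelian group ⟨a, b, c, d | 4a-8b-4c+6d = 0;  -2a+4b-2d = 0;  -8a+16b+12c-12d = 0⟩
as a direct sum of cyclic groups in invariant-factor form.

Answer: M ≅ ℤ^1 ⊕ ℤ/2 ⊕ ℤ/2 ⊕ ℤ/4

Derivation:
rank_ℚ(R)=3; free=4−3=1
SNF(R) diag = [2, 2, 4] → torsion [2, 2, 4]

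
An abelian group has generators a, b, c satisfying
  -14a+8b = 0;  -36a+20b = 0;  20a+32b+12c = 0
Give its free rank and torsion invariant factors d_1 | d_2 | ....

rank_ℚ(R)=3; free=3−3=0
SNF(R) diag = [2, 4, 12] → torsion [2, 4, 12]

Answer: M ≅ ℤ/2 ⊕ ℤ/4 ⊕ ℤ/12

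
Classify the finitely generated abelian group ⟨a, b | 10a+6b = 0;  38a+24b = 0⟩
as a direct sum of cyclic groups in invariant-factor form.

Answer: M ≅ ℤ/2 ⊕ ℤ/6

Derivation:
rank_ℚ(R)=2; free=2−2=0
SNF(R) diag = [2, 6] → torsion [2, 6]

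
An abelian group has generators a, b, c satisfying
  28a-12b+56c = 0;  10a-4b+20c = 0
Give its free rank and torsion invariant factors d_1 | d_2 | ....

Answer: M ≅ ℤ^1 ⊕ ℤ/2 ⊕ ℤ/4

Derivation:
rank_ℚ(R)=2; free=3−2=1
SNF(R) diag = [2, 4] → torsion [2, 4]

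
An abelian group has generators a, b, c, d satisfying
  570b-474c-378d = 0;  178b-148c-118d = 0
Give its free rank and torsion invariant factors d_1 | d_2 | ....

rank_ℚ(R)=2; free=4−2=2
SNF(R) diag = [2, 6] → torsion [2, 6]

Answer: M ≅ ℤ^2 ⊕ ℤ/2 ⊕ ℤ/6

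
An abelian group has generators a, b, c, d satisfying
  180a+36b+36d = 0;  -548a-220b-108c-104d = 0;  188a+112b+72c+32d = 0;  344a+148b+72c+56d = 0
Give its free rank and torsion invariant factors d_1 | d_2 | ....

Answer: M ≅ ℤ/4 ⊕ ℤ/12 ⊕ ℤ/36 ⊕ ℤ/36

Derivation:
rank_ℚ(R)=4; free=4−4=0
SNF(R) diag = [4, 12, 36, 36] → torsion [4, 12, 36, 36]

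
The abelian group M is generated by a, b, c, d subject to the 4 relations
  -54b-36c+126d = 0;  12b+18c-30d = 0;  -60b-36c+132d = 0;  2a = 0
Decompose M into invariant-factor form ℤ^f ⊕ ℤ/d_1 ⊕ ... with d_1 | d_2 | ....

rank_ℚ(R)=4; free=4−4=0
SNF(R) diag = [2, 6, 18, 36] → torsion [2, 6, 18, 36]

Answer: M ≅ ℤ/2 ⊕ ℤ/6 ⊕ ℤ/18 ⊕ ℤ/36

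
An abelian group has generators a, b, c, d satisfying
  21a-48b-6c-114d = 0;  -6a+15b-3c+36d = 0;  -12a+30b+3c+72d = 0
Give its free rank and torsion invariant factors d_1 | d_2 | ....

Answer: M ≅ ℤ^1 ⊕ ℤ/3 ⊕ ℤ/3 ⊕ ℤ/9

Derivation:
rank_ℚ(R)=3; free=4−3=1
SNF(R) diag = [3, 3, 9] → torsion [3, 3, 9]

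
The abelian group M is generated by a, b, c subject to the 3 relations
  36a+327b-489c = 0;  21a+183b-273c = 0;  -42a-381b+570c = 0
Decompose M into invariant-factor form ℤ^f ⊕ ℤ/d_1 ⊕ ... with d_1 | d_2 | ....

rank_ℚ(R)=3; free=3−3=0
SNF(R) diag = [3, 3, 9] → torsion [3, 3, 9]

Answer: M ≅ ℤ/3 ⊕ ℤ/3 ⊕ ℤ/9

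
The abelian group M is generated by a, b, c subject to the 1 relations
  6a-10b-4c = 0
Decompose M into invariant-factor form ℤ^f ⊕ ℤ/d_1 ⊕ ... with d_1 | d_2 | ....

rank_ℚ(R)=1; free=3−1=2
SNF(R) diag = [2] → torsion [2]

Answer: M ≅ ℤ^2 ⊕ ℤ/2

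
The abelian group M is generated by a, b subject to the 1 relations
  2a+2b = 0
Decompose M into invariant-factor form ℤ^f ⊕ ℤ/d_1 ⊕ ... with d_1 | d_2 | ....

rank_ℚ(R)=1; free=2−1=1
SNF(R) diag = [2] → torsion [2]

Answer: M ≅ ℤ^1 ⊕ ℤ/2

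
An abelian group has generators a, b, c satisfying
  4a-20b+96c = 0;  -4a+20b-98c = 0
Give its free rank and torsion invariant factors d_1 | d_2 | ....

rank_ℚ(R)=2; free=3−2=1
SNF(R) diag = [2, 4] → torsion [2, 4]

Answer: M ≅ ℤ^1 ⊕ ℤ/2 ⊕ ℤ/4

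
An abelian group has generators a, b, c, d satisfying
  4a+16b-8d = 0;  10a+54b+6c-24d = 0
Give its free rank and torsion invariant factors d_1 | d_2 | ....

Answer: M ≅ ℤ^2 ⊕ ℤ/2 ⊕ ℤ/4

Derivation:
rank_ℚ(R)=2; free=4−2=2
SNF(R) diag = [2, 4] → torsion [2, 4]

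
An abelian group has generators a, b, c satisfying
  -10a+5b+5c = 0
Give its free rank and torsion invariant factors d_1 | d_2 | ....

Answer: M ≅ ℤ^2 ⊕ ℤ/5

Derivation:
rank_ℚ(R)=1; free=3−1=2
SNF(R) diag = [5] → torsion [5]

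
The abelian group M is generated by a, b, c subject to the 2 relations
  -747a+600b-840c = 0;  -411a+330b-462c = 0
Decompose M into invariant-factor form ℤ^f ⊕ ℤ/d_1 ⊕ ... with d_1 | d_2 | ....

rank_ℚ(R)=2; free=3−2=1
SNF(R) diag = [3, 6] → torsion [3, 6]

Answer: M ≅ ℤ^1 ⊕ ℤ/3 ⊕ ℤ/6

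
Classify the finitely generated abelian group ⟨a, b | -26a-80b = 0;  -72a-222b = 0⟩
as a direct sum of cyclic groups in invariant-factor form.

rank_ℚ(R)=2; free=2−2=0
SNF(R) diag = [2, 6] → torsion [2, 6]

Answer: M ≅ ℤ/2 ⊕ ℤ/6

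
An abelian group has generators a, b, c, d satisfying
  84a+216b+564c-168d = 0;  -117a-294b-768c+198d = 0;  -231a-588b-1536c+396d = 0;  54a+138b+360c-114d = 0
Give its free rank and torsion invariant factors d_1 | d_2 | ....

rank_ℚ(R)=4; free=4−4=0
SNF(R) diag = [3, 6, 12, 24] → torsion [3, 6, 12, 24]

Answer: M ≅ ℤ/3 ⊕ ℤ/6 ⊕ ℤ/12 ⊕ ℤ/24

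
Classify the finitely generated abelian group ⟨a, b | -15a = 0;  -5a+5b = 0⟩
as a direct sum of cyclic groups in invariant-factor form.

rank_ℚ(R)=2; free=2−2=0
SNF(R) diag = [5, 15] → torsion [5, 15]

Answer: M ≅ ℤ/5 ⊕ ℤ/15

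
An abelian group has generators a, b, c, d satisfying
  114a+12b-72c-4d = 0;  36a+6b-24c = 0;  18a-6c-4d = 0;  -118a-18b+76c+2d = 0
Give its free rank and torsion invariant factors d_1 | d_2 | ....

Answer: M ≅ ℤ/2 ⊕ ℤ/2 ⊕ ℤ/6 ⊕ ℤ/6

Derivation:
rank_ℚ(R)=4; free=4−4=0
SNF(R) diag = [2, 2, 6, 6] → torsion [2, 2, 6, 6]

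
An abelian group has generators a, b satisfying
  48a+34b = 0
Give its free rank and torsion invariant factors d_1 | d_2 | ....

rank_ℚ(R)=1; free=2−1=1
SNF(R) diag = [2] → torsion [2]

Answer: M ≅ ℤ^1 ⊕ ℤ/2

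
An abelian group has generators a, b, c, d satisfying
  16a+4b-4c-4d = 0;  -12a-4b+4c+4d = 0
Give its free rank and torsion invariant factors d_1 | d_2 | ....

Answer: M ≅ ℤ^2 ⊕ ℤ/4 ⊕ ℤ/4

Derivation:
rank_ℚ(R)=2; free=4−2=2
SNF(R) diag = [4, 4] → torsion [4, 4]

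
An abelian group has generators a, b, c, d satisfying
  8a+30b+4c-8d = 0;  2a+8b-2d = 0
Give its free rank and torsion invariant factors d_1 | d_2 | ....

rank_ℚ(R)=2; free=4−2=2
SNF(R) diag = [2, 2] → torsion [2, 2]

Answer: M ≅ ℤ^2 ⊕ ℤ/2 ⊕ ℤ/2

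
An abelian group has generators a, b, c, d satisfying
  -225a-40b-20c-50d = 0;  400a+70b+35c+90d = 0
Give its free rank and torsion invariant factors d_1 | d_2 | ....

Answer: M ≅ ℤ^2 ⊕ ℤ/5 ⊕ ℤ/5

Derivation:
rank_ℚ(R)=2; free=4−2=2
SNF(R) diag = [5, 5] → torsion [5, 5]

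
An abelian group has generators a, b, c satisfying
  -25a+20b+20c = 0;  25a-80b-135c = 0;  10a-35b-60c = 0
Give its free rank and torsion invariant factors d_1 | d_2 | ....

Answer: M ≅ ℤ/5 ⊕ ℤ/5 ⊕ ℤ/15

Derivation:
rank_ℚ(R)=3; free=3−3=0
SNF(R) diag = [5, 5, 15] → torsion [5, 5, 15]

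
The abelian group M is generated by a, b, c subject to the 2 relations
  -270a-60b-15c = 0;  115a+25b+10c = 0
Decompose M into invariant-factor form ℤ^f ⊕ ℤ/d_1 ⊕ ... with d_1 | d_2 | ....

Answer: M ≅ ℤ^1 ⊕ ℤ/5 ⊕ ℤ/15

Derivation:
rank_ℚ(R)=2; free=3−2=1
SNF(R) diag = [5, 15] → torsion [5, 15]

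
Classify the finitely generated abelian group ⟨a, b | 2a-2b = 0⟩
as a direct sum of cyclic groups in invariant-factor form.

Answer: M ≅ ℤ^1 ⊕ ℤ/2

Derivation:
rank_ℚ(R)=1; free=2−1=1
SNF(R) diag = [2] → torsion [2]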